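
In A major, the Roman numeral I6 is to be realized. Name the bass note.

I in A major has root A; the chord is A-C#-E.
The figure 6 means first inversion — the third is in the bass.

C#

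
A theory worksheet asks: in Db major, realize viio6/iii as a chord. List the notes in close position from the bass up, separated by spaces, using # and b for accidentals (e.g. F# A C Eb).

G Bb E

The slash marks an applied leading-tone chord: viio of iii. In Db major, iii is F, so the leading tone to it is E, a half step below.
Building a diminished triad on E gives E-G-Bb.
With the 6 figure the chord is in first inversion; from the bass G upward in close position it reads G-Bb-E.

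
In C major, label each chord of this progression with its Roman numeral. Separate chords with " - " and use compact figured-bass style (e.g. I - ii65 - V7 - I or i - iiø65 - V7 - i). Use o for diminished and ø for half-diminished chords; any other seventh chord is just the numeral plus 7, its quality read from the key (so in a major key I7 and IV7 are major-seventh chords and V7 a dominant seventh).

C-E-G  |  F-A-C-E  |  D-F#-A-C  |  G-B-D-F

C-E-G has root C, degree 1 in C major, so I.
F-A-C-E has root F, degree 4 in C major, so IV7.
D-F#-A-C: chromatic; D is V of V, so V7/V.
G-B-D-F: dominant seventh chord on G = scale degree 5 → V7.

I - IV7 - V7/V - V7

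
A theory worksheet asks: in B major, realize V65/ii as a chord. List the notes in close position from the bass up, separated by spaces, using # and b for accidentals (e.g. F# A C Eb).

B# D# F# G#

The slash means an applied dominant: we want the dominant of ii. In B major, ii is C# minor, and its dominant is built on G#.
Building a dominant seventh chord on G# gives G#-B#-D#-F#.
With the 65 figure the chord is in first inversion; from the bass B# upward in close position it reads B#-D#-F#-G#.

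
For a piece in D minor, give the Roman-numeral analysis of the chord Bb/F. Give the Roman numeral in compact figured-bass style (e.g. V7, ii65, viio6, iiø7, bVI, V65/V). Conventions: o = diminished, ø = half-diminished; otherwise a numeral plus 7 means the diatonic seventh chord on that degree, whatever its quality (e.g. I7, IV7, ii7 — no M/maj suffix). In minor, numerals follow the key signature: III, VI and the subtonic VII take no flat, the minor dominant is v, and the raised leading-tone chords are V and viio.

VI64

The pitches Bb-D-F form a major triad rooted on Bb.
In D minor, Bb is the submediant; the diatonic major triad there is VI.
With F in the bass the chord is in second inversion, so the figured bass is 64.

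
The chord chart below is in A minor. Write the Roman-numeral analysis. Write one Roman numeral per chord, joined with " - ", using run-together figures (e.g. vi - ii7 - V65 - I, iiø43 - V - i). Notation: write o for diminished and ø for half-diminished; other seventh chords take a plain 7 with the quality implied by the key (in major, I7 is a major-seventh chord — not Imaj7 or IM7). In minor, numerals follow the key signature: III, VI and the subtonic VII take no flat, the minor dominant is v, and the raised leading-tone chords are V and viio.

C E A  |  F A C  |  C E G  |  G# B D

C-E-A: minor triad on A = scale degree 1 → i6.
F-A-C: major triad on F = scale degree 6 → VI.
C-E-G: major triad on C = scale degree 3 → III.
G#-B-D: root G# is the leading tone; diminished triad there is viio.

i6 - VI - III - viio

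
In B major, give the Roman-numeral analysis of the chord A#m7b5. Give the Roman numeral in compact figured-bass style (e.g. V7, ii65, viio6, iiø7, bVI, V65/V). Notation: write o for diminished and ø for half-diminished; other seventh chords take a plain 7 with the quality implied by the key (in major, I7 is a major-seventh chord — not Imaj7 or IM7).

viiø7

The pitches A#-C#-E-G# form a half-diminished seventh chord rooted on A#.
A# is scale degree 7 in B major, and a half-diminished seventh chord on that degree is written viiø7.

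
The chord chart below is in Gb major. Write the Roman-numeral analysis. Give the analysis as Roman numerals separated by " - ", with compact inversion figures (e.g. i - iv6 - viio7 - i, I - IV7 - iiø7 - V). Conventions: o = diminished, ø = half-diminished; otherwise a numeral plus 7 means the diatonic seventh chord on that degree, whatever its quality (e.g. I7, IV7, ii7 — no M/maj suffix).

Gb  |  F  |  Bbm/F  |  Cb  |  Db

I - V/iii - iii64 - IV - V

Gb: major triad on Gb = scale degree 1 → I.
F: chromatic; F is V of iii, so V/iii.
Bbm/F: minor triad on Bb = scale degree 3 → iii64.
Cb has root Cb, degree 4 in Gb major, so IV.
Db: major triad on Db = scale degree 5 → V.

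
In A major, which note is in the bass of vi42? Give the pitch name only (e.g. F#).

vi in A major has root F#; the chord is F#-A-C#-E.
The figure 42 means third inversion — the seventh is in the bass.

E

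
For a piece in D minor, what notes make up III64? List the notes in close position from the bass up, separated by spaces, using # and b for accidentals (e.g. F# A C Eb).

C F A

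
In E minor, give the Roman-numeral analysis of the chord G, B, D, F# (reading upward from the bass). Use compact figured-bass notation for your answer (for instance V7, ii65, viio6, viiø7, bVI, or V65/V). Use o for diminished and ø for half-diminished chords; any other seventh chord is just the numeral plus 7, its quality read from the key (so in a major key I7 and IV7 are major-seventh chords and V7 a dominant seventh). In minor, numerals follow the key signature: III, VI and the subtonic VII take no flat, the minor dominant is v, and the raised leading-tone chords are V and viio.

III7

Stacked in thirds the chord is G-B-D-F#: a major seventh chord on G.
G is scale degree 3 in E minor, and a major seventh chord on that degree is written III7.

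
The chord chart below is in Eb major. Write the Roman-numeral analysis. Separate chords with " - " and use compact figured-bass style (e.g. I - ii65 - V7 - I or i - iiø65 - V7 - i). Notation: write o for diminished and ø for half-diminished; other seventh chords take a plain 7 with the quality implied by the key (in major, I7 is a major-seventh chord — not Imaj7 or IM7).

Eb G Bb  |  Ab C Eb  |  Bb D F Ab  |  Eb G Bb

I - IV - V7 - I

Eb-G-Bb: root Eb is the tonic; major triad there is I.
Ab-C-Eb has root Ab, degree 4 in Eb major, so IV.
Bb-D-F-Ab: dominant seventh chord on Bb = scale degree 5 → V7.
Eb-G-Bb: root Eb is the tonic; major triad there is I.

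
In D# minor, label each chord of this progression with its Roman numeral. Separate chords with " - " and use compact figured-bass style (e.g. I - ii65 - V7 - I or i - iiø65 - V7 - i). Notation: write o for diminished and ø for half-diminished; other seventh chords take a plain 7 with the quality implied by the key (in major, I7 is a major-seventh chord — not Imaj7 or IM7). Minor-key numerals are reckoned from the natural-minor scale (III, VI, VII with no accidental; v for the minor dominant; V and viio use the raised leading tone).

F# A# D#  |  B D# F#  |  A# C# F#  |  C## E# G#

F#-A#-D# has root D#, degree 1 in D# minor, so i6.
B-D#-F#: major triad on B = scale degree 6 → VI.
A#-C#-F#: root F# is the mediant; major triad there is III6.
C##-E#-G#: root C## is the leading tone; diminished triad there is viio.

i6 - VI - III6 - viio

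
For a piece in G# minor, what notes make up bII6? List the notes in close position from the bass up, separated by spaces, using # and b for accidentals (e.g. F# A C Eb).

C# E A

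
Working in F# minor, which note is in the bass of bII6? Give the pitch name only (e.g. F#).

bII in F# minor has root G; the chord is G-B-D.
The figure 6 means first inversion — the third is in the bass.

B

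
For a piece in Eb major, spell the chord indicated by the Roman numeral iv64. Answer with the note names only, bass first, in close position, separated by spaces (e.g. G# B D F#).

Eb Ab Cb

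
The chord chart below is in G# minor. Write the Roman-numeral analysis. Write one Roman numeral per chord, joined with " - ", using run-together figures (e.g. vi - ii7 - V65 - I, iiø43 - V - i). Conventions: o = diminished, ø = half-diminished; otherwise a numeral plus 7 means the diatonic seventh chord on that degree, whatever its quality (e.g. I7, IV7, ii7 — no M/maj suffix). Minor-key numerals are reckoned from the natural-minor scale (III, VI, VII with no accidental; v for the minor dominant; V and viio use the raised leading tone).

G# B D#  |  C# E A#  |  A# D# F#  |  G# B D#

G#-B-D#: root G# is the tonic; minor triad there is i.
C#-E-A#: diminished triad on A# = scale degree 2 → iio6.
A#-D#-F#: root D# is the dominant; minor triad there is v64.
G#-B-D# has root G#, degree 1 in G# minor, so i.

i - iio6 - v64 - i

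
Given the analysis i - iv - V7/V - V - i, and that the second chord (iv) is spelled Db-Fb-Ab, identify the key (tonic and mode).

Ab minor

The chord Dbm is a minor triad rooted on Db; its label is iv.
Counting down 3 scale steps from Db places the tonic on Ab; a minor triad on degree 4 is diatonic only in minor.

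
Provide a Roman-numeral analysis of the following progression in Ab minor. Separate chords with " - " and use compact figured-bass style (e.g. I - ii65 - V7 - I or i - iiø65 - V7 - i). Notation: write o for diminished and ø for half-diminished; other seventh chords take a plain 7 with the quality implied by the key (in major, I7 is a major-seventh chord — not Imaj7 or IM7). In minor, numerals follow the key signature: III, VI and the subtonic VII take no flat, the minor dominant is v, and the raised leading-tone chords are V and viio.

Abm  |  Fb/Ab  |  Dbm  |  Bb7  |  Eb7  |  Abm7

Abm has root Ab, degree 1 in Ab minor, so i.
Fb/Ab: major triad on Fb = scale degree 6 → VI6.
Dbm: minor triad on Db = scale degree 4 → iv.
Bb7: a dominant seventh chord on Bb, the applied dominant of V → V7/V.
Eb7: root Eb is the dominant; dominant seventh chord there is V7.
Abm7: minor seventh chord on Ab = scale degree 1 → i7.

i - VI6 - iv - V7/V - V7 - i7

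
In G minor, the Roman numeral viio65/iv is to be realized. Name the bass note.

D

The applied chord viio65/iv is rooted on B: B-D-F-Ab.
The figure 65 means first inversion — the third is in the bass.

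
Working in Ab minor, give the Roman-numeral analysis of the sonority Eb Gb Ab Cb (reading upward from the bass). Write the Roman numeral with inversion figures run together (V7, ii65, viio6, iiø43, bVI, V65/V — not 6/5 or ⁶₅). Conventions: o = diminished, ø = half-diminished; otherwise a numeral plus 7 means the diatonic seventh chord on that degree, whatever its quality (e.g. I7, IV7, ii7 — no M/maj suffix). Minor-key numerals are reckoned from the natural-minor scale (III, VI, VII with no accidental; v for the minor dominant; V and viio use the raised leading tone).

Stacked in thirds the chord is Ab-Cb-Eb-Gb: a minor seventh chord on Ab.
In Ab minor, Ab is the tonic; the diatonic minor seventh chord there is i7.
With Eb in the bass the chord is in second inversion, so the figured bass is 43.

i43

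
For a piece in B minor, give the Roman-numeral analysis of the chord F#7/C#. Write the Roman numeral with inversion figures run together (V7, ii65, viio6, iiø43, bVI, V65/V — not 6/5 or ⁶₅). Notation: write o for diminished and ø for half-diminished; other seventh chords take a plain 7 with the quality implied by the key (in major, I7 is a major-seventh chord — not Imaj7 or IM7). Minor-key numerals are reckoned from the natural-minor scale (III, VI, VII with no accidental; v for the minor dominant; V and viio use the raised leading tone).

The pitches F#-A#-C#-E form a dominant seventh chord rooted on F#.
F# is scale degree 5 in B minor, and a dominant seventh chord on that degree is written V7.
With C# in the bass the chord is in second inversion, so the figured bass is 43.

V43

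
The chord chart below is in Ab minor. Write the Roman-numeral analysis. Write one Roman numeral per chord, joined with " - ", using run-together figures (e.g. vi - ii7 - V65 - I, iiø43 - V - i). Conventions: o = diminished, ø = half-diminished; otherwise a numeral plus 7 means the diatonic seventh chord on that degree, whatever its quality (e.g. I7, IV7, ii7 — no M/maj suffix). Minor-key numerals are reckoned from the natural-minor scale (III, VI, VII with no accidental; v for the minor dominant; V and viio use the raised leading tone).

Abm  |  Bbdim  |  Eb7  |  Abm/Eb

i - iio - V7 - i64

Abm: minor triad on Ab = scale degree 1 → i.
Bbdim: root Bb is the supertonic; diminished triad there is iio.
Eb7: dominant seventh chord on Eb = scale degree 5 → V7.
Abm/Eb: root Ab is the tonic; minor triad there is i64.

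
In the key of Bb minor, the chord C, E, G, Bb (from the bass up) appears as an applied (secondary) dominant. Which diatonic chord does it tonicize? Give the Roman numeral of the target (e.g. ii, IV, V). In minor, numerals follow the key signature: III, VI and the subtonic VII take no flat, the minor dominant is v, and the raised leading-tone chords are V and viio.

V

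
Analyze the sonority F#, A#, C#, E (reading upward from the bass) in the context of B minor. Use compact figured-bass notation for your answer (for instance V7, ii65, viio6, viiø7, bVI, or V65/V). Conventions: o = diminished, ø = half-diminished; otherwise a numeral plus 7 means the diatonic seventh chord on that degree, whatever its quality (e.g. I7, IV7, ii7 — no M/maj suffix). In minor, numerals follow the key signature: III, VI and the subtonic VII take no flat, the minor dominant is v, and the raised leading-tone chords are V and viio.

V7

Stacked in thirds the chord is F#-A#-C#-E: a dominant seventh chord on F#.
F# is scale degree 5 in B minor, and a dominant seventh chord on that degree is written V7.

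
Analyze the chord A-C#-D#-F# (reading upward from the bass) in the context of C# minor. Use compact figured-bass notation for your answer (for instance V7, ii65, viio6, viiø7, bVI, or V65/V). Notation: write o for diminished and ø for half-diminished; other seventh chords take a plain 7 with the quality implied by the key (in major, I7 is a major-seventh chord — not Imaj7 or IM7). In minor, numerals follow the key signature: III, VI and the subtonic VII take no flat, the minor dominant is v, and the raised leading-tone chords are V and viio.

iiø43

The pitches D#-F#-A-C# form a half-diminished seventh chord rooted on D#.
In C# minor, D# is the supertonic; the diatonic half-diminished seventh chord there is iiø7.
With A in the bass the chord is in second inversion, so the figured bass is 43.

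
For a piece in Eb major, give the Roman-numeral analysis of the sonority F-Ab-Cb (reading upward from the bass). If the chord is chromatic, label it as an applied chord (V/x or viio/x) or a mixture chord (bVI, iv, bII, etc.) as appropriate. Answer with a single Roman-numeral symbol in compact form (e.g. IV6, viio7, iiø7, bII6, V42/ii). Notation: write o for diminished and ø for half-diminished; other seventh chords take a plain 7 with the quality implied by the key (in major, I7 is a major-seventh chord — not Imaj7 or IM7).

iio

The pitches F-Ab-Cb form a diminished triad rooted on F.
F is the second degree of Eb major. This is the diminished supertonic triad, borrowed from the parallel minor.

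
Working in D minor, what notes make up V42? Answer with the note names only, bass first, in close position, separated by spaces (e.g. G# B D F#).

G A C# E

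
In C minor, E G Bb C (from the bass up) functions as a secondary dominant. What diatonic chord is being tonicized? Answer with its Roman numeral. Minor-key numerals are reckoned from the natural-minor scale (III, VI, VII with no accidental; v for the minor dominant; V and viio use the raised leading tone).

The chord is a dominant seventh chord on C.
A dominant resolves down a perfect fifth: C → F. In C minor, F is scale degree 4, i.e. iv.

iv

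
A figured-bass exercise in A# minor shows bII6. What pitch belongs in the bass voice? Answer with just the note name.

D#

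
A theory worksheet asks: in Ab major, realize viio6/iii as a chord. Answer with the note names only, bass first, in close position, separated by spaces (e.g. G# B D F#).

D F B

viio6/iii is a secondary leading-tone chord. The target iii is C in Ab major; the applied chord is rooted a semitone below, on B.
Building a diminished triad on B gives B-D-F.
With the 6 figure the chord is in first inversion; from the bass D upward in close position it reads D-F-B.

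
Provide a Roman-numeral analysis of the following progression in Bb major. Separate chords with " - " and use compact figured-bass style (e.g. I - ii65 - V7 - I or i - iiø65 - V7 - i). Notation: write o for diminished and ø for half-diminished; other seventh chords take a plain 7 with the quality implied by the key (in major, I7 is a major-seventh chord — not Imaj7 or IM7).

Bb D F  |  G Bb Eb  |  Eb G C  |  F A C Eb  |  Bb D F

I - IV6 - ii6 - V7 - I

Bb-D-F has root Bb, degree 1 in Bb major, so I.
G-Bb-Eb has root Eb, degree 4 in Bb major, so IV6.
Eb-G-C: minor triad on C = scale degree 2 → ii6.
F-A-C-Eb: dominant seventh chord on F = scale degree 5 → V7.
Bb-D-F: major triad on Bb = scale degree 1 → I.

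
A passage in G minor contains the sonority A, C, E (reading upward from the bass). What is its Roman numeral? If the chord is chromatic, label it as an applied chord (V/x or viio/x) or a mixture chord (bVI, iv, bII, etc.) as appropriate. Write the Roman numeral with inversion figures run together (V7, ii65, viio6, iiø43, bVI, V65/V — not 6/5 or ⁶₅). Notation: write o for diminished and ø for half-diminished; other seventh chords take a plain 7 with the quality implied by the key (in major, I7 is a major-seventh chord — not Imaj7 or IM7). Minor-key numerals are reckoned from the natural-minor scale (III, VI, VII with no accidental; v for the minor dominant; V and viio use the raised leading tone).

ii

The pitches A-C-E form a minor triad rooted on A.
A is the second degree of G minor. This is the minor supertonic, borrowed from the parallel major (the Dorian ii).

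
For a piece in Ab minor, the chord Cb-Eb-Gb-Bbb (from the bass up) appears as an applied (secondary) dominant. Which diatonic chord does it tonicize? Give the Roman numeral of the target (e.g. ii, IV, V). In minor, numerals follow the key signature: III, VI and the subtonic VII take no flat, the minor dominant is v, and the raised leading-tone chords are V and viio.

VI

The chord is a dominant seventh chord on Cb.
A dominant resolves down a perfect fifth: Cb → Fb. In Ab minor, Fb is scale degree 6, i.e. VI.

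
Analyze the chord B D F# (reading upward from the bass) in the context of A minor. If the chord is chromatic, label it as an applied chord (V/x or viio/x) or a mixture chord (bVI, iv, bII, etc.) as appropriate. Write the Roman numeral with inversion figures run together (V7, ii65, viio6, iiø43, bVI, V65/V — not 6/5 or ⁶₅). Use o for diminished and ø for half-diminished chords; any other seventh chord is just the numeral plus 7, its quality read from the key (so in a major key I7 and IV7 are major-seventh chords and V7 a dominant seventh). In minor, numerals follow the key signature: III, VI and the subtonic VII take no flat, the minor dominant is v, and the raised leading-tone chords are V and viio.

ii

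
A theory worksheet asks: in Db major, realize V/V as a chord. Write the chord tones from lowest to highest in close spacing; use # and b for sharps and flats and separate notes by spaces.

The slash means an applied dominant: we want the dominant of V. In Db major, V is Ab major, and its dominant is built on Eb.
Building a major triad on Eb gives Eb-G-Bb.

Eb G Bb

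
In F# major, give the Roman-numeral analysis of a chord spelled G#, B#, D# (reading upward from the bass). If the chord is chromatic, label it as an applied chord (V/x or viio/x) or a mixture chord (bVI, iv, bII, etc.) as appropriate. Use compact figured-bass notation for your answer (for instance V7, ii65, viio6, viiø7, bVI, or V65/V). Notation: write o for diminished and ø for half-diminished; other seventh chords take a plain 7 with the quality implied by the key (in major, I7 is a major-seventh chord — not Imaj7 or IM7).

V/V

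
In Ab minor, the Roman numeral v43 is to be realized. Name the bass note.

Bb

v in Ab minor has root Eb; the chord is Eb-Gb-Bb-Db.
The figure 43 means second inversion — the fifth is in the bass.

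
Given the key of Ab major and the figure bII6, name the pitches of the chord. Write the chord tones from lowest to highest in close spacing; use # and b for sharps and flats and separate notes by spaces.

Db Fb Bbb

bII6 is the Neapolitan sixth — a major triad on the lowered second degree, here in its customary first inversion. In Ab major that root is Bbb.
So the chord is Bbb-Db-Fb, a major triad.
The figured bass 6 indicates first inversion, placing the third (Db) in the bass: Db-Fb-Bbb.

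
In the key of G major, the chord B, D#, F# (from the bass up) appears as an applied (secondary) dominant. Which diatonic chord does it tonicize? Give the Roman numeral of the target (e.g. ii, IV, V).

vi

The chord is a major triad on B.
A dominant resolves down a perfect fifth: B → E. In G major, E is scale degree 6, i.e. vi.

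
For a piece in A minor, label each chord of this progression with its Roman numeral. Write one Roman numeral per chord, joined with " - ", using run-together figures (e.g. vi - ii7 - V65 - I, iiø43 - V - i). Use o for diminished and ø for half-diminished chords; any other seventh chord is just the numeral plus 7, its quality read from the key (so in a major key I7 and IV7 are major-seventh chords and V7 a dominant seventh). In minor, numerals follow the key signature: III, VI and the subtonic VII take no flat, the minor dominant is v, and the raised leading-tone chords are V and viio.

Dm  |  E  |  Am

iv - V - i

Dm: minor triad on D = scale degree 4 → iv.
E has root E, degree 5 in A minor, so V.
Am: root A is the tonic; minor triad there is i.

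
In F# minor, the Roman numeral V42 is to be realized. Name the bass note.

V in F# minor has root C#; the chord is C#-E#-G#-B.
The figure 42 means third inversion — the seventh is in the bass.

B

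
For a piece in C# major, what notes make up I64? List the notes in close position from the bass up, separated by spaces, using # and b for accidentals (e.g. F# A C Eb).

G# C# E#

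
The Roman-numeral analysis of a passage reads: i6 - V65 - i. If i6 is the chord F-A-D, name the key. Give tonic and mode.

i6 is given as F-A-D — a minor triad with root D.
If D is scale degree 1 and the mode makes that degree carry a minor triad, the tonic is D and the mode is minor.

D minor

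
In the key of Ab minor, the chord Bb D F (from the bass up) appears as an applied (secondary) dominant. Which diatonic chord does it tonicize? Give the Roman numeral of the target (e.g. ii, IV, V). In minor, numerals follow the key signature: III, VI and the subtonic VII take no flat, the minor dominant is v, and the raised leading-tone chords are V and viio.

The chord is a major triad on Bb.
A dominant resolves down a perfect fifth: Bb → Eb. In Ab minor, Eb is scale degree 5, i.e. V.

V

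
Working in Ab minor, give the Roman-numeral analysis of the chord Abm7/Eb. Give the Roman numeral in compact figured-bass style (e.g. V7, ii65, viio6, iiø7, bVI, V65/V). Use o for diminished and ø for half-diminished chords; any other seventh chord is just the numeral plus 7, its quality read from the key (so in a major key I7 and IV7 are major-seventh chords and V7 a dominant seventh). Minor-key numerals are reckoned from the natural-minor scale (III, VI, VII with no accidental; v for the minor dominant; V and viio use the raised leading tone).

i43

The pitches Ab-Cb-Eb-Gb form a minor seventh chord rooted on Ab.
In Ab minor, Ab is the tonic; the diatonic minor seventh chord there is i7.
With Eb in the bass the chord is in second inversion, so the figured bass is 43.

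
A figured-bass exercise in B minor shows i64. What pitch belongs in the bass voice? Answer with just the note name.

F#

i in B minor has root B; the chord is B-D-F#.
The figure 64 means second inversion — the fifth is in the bass.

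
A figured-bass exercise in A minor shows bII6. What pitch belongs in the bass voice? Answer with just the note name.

bII in A minor has root Bb; the chord is Bb-D-F.
The figure 6 means first inversion — the third is in the bass.

D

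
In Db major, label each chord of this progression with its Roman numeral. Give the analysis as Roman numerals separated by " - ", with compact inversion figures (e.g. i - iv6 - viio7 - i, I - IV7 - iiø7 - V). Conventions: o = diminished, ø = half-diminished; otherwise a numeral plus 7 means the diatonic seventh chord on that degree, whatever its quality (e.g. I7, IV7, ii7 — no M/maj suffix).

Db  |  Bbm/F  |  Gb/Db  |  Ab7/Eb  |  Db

I - vi64 - IV64 - V43 - I

Db: major triad on Db = scale degree 1 → I.
Bbm/F: minor triad on Bb = scale degree 6 → vi64.
Gb/Db: major triad on Gb = scale degree 4 → IV64.
Ab7/Eb: root Ab is the dominant; dominant seventh chord there is V43.
Db: major triad on Db = scale degree 1 → I.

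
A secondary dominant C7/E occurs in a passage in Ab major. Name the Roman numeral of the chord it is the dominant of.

The chord is a dominant seventh chord on C.
A dominant resolves down a perfect fifth: C → F. In Ab major, F is scale degree 6, i.e. vi.

vi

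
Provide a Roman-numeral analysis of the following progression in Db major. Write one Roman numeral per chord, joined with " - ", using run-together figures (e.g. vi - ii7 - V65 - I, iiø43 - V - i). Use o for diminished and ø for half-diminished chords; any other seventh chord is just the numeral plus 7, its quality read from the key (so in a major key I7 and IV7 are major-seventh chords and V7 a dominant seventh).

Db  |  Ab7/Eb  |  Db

I - V43 - I

Db: major triad on Db = scale degree 1 → I.
Ab7/Eb: root Ab is the dominant; dominant seventh chord there is V43.
Db: major triad on Db = scale degree 1 → I.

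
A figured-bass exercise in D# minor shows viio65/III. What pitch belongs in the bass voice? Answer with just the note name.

The applied chord viio65/III is rooted on E#: E#-G#-B-D.
The figure 65 means first inversion — the third is in the bass.

G#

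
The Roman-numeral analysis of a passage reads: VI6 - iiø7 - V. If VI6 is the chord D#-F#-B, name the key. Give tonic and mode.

The anchor chord is a major triad on B, labeled VI6.
If B is scale degree 6 and the mode makes that degree carry a major triad, the tonic is D# and the mode is minor.

D# minor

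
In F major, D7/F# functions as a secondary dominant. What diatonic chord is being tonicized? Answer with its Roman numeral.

The chord is a dominant seventh chord on D.
A dominant resolves down a perfect fifth: D → G. In F major, G is scale degree 2, i.e. ii.

ii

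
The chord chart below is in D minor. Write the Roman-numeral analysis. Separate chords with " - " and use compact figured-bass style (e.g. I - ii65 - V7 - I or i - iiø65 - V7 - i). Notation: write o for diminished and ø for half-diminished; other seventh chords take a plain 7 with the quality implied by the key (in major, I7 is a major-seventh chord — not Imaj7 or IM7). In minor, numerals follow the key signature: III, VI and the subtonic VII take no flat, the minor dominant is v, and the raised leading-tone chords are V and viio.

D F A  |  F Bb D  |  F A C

D-F-A has root D, degree 1 in D minor, so i.
F-Bb-D has root Bb, degree 6 in D minor, so VI64.
F-A-C has root F, degree 3 in D minor, so III.

i - VI64 - III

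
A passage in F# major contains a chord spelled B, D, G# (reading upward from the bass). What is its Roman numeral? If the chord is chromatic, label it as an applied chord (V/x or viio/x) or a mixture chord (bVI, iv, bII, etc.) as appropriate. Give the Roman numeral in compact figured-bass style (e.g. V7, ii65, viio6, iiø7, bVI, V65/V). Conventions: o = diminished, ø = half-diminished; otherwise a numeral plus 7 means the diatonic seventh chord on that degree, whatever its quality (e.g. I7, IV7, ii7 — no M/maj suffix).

iio6

The pitches G#-B-D form a diminished triad rooted on G#.
G# is the second degree of F# major. This is the diminished supertonic triad, borrowed from the parallel minor.
With B in the bass the chord is in first inversion, so the figured bass is 6.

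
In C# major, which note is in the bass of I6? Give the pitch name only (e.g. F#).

E#

I in C# major has root C#; the chord is C#-E#-G#.
The figure 6 means first inversion — the third is in the bass.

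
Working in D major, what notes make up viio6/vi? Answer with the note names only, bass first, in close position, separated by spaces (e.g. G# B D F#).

C# E A#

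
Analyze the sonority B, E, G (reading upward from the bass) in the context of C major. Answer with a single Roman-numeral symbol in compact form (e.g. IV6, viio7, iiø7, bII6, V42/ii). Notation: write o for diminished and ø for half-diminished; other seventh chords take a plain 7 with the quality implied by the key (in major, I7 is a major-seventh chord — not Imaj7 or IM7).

iii64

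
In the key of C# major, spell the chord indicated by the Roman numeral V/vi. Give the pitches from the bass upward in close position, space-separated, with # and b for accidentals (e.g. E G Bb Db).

E# G## B#

V/vi is a secondary dominant — the dominant triad of vi. vi in C# major is A#, so the applied chord's root is E#, a perfect fifth above.
Building a major triad on E# gives E#-G##-B#.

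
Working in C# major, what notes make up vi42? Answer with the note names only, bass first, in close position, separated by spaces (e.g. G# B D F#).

G# A# C# E#

The numeral's case and figure indicate a minor seventh chord. In C# major its root, scale degree 6, is A#.
That chord is spelled A#-C#-E#-G#.
With the 42 figure the chord is in third inversion; from the bass G# upward in close position it reads G#-A#-C#-E#.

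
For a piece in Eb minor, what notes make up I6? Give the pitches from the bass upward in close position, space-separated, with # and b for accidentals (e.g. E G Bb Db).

G Bb Eb

I6 is the major tonic (Picardy third), borrowed from the parallel major. In Eb minor that root is Eb.
So the chord is Eb-G-Bb.
With the 6 figure the chord is in first inversion; from the bass G upward in close position it reads G-Bb-Eb.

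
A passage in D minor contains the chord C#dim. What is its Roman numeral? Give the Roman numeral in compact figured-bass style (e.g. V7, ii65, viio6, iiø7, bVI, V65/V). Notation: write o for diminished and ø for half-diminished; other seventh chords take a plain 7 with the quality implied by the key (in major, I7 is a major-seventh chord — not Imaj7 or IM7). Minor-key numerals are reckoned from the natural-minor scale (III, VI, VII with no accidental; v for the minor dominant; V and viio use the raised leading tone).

Stacked in thirds the chord is C#-E-G: a diminished triad on C#.
C# is scale degree 7 in D minor, and a diminished triad on that degree is written viio.

viio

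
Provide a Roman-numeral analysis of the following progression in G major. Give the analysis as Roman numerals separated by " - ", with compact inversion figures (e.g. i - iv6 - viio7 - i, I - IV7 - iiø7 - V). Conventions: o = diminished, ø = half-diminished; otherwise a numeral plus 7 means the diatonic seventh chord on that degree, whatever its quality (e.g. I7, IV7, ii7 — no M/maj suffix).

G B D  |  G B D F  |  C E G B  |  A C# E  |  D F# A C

G-B-D has root G, degree 1 in G major, so I.
G-B-D-F is the secondary dominant of IV (dominant seventh chord on G): V7/IV.
C-E-G-B: root C is the subdominant; major seventh chord there is IV7.
A-C#-E: a major triad on A, the applied dominant of V → V/V.
D-F#-A-C: root D is the dominant; dominant seventh chord there is V7.

I - V7/IV - IV7 - V/V - V7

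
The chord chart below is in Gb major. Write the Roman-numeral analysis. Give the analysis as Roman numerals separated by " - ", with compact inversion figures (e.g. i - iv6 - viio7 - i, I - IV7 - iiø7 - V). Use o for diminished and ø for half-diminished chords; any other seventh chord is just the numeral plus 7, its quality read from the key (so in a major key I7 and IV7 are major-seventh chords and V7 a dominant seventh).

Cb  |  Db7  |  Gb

Cb has root Cb, degree 4 in Gb major, so IV.
Db7 has root Db, degree 5 in Gb major, so V7.
Gb: major triad on Gb = scale degree 1 → I.

IV - V7 - I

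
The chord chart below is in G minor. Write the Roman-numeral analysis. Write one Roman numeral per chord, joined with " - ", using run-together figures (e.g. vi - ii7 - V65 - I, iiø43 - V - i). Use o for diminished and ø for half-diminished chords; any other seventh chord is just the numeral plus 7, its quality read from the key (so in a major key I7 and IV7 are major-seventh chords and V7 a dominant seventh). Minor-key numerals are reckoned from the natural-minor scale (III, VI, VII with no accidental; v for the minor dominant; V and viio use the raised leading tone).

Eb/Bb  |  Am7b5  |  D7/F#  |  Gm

VI64 - iiø7 - V65 - i

Eb/Bb: root Eb is the submediant; major triad there is VI64.
Am7b5: half-diminished seventh chord on A = scale degree 2 → iiø7.
D7/F#: dominant seventh chord on D = scale degree 5 → V65.
Gm has root G, degree 1 in G minor, so i.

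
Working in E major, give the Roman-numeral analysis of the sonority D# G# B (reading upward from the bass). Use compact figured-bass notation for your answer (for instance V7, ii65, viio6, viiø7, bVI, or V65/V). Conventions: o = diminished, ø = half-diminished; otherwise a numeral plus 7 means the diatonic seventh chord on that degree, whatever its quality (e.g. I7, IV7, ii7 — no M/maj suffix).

Stacked in thirds the chord is G#-B-D#: a minor triad on G#.
G# is scale degree 3 in E major, and a minor triad on that degree is written iii.
With D# in the bass the chord is in second inversion, so the figured bass is 64.

iii64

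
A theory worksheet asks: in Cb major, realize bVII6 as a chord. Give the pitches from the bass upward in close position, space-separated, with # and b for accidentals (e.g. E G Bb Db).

Scale degree 7 in Cb major is Bb; lowering it a half step gives Bbb. bVII6 is a major triad on the lowered seventh degree (the subtonic), borrowed from the parallel minor.
So the chord is Bbb-Db-Fb, a major triad.
With the 6 figure the chord is in first inversion; from the bass Db upward in close position it reads Db-Fb-Bbb.

Db Fb Bbb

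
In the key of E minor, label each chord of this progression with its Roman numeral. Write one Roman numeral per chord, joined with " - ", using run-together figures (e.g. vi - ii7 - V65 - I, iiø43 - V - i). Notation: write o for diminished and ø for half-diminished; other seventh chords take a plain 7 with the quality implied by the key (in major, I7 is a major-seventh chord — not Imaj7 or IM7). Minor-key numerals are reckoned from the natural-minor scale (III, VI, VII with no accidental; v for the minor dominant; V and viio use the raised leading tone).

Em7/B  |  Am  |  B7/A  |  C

Em7/B: root E is the tonic; minor seventh chord there is i43.
Am has root A, degree 4 in E minor, so iv.
B7/A: root B is the dominant; dominant seventh chord there is V42.
C: root C is the submediant; major triad there is VI.

i43 - iv - V42 - VI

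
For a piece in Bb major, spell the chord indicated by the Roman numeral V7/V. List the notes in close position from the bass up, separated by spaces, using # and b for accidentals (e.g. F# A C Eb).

C E G Bb

V7/V is a secondary dominant — the dominant seventh of V. V in Bb major is F, so the applied chord's root is C, a perfect fifth above.
Building a dominant seventh chord on C gives C-E-G-Bb.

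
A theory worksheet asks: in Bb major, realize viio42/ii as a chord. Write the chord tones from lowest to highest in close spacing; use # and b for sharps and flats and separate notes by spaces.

viio42/ii is a secondary leading-tone chord. The target ii is C in Bb major; the applied chord is rooted a semitone below, on B.
Building a fully diminished seventh chord on B gives B-D-F-Ab.
The figured bass 42 indicates third inversion, placing the seventh (Ab) in the bass: Ab-B-D-F.

Ab B D F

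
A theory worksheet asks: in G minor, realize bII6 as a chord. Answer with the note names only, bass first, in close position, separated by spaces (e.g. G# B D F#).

C Eb Ab

bII6 is the Neapolitan sixth — a major triad on the lowered second degree, here in its customary first inversion. In G minor that root is Ab.
So the chord is Ab-C-Eb.
The figured bass 6 indicates first inversion, placing the third (C) in the bass: C-Eb-Ab.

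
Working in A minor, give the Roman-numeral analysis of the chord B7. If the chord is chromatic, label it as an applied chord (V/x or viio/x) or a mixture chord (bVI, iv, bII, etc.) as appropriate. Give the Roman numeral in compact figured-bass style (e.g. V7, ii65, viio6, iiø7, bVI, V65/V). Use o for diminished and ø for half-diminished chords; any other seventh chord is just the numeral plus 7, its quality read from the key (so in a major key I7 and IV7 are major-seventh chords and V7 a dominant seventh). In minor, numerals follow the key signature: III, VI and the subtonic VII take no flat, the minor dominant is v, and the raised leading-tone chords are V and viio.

Stacked in thirds the chord is B-D#-F#-A: a dominant seventh chord on B.
B is not a diatonic chord root with this quality in A minor, but it lies a perfect fifth above E (V), so the chord functions as an applied dominant of V.

V7/V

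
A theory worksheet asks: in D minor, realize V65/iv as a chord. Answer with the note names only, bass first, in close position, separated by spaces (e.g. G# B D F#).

The slash means an applied dominant: we want the dominant of iv. In D minor, iv is G minor, and its dominant is built on D.
Building a dominant seventh chord on D gives D-F#-A-C.
With the 65 figure the chord is in first inversion; from the bass F# upward in close position it reads F#-A-C-D.

F# A C D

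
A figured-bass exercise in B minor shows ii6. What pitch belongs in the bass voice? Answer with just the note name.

E

ii in B minor has root C#; the chord is C#-E-G#.
The figure 6 means first inversion — the third is in the bass.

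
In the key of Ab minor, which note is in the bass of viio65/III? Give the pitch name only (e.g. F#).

The applied chord viio65/III is rooted on Bb: Bb-Db-Fb-Abb.
The figure 65 means first inversion — the third is in the bass.

Db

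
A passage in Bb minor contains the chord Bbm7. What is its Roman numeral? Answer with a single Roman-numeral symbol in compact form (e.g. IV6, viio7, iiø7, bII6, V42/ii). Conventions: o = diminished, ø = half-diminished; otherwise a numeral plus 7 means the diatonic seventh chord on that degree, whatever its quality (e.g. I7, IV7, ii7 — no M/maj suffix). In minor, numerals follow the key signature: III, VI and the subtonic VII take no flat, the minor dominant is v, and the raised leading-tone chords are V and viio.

i7

Stacked in thirds the chord is Bb-Db-F-Ab: a minor seventh chord on Bb.
Bb is scale degree 1 in Bb minor, and a minor seventh chord on that degree is written i7.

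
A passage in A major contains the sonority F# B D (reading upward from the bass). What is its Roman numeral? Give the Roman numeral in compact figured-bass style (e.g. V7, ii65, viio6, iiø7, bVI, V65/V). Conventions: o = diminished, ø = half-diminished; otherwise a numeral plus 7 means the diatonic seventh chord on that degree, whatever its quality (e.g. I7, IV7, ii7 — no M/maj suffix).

The pitches B-D-F# form a minor triad rooted on B.
B is scale degree 2 in A major, and a minor triad on that degree is written ii.
With F# in the bass the chord is in second inversion, so the figured bass is 64.

ii64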